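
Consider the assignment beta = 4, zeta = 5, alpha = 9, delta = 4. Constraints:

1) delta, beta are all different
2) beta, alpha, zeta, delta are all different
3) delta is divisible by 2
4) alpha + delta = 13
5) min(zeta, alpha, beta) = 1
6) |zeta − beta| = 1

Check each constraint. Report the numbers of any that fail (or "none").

Constraints 1, 2, and 5 do not hold.

1) delta = beta = 4, not all different  FAIL
2) beta = delta = 4, not all different  FAIL
3) 4 / 2 = 2, so 2 divides 4  OK
4) alpha + delta = 9 + 4 = 13  OK
5) min(5, 9, 4) = 4, not 1  FAIL
6) |5 − 4| = 1  OK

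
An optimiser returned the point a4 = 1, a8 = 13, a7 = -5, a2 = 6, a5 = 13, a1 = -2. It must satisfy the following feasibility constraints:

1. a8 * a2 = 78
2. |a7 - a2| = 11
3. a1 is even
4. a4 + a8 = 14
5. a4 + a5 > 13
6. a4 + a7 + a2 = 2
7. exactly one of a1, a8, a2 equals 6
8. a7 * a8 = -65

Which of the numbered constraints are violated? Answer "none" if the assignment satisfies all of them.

No violations.

1. a8 * a2 = 13 * 6 = 78  ✓
2. |-5 - 6| = 11  ✓
3. a1 = -2 is even  ✓
4. a4 + a8 = 1 + 13 = 14  ✓
5. a4 + a5 = 1 + 13 = 14; 14 > 13  ✓
6. a4 + a7 + a2 = 1 + (-5) + 6 = 2  ✓
7. a1=-2, a8=13, a2=6; 1 of them equals 6  ✓
8. a7 * a8 = -5 * 13 = -65  ✓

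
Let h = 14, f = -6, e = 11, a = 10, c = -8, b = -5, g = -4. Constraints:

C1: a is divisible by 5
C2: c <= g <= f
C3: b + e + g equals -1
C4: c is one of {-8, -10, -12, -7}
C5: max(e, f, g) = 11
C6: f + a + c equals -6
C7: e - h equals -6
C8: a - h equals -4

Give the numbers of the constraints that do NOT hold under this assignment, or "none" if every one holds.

No — constraints 2, 3, 6, 7 are not satisfied.

C1: 10 / 5 = 2, so 5 divides 10  ✔
C2: values -8, -4, -6; g = -4 is not <= f = -6  ✘
C3: b + e + g = -5 + 11 + (-4) = 2, not -1  ✘
C4: c = -8 is in {-8, -10, -12, -7}  ✔
C5: max(11, -6, -4) = 11  ✔
C6: f + a + c = -6 + 10 + (-8) = -4, not -6  ✘
C7: e - h = 11 - 14 = -3, not -6  ✘
C8: a - h = 10 - 14 = -4  ✔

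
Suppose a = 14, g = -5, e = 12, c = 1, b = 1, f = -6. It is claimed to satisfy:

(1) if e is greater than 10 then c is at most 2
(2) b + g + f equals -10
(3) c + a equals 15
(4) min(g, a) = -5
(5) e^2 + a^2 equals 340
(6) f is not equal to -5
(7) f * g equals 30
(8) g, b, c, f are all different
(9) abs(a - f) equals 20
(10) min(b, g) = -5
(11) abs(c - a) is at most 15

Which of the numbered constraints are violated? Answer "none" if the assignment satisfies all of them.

Constraint 8 is violated.

(1) e = 12 > 10, so we need c ≤ 2; c = 1 ≤ 2  holds
(2) b + g + f = 1 + (-5) + (-6) = -10  holds
(3) c + a = 1 + 14 = 15  holds
(4) min(-5, 14) = -5  holds
(5) e^2 + a^2 = 12^2 + 14^2 = 144 + 196 = 340  holds
(6) f = -6, and -6 ≠ -5  holds
(7) f * g = -6 * (-5) = 30  holds
(8) b = c = 1, not all different  fails
(9) abs(14 - (-6)) = 20  holds
(10) min(1, -5) = -5  holds
(11) abs(1 - 14) = 13; 13 ≤ 15  holds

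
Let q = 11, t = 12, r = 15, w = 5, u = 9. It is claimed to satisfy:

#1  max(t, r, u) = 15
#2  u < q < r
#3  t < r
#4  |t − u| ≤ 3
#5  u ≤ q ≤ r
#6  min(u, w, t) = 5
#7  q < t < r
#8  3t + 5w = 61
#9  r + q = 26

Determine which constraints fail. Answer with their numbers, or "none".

Yes — all constraints hold.

#1 max(12, 15, 9) = 15 — holds.
#2 values 9 < 11 < 15 — holds.
#3 t = 12, r = 15; 12 < 15 — holds.
#4 |12 − 9| = 3; 3 ≤ 3 — holds.
#5 values 9 ≤ 11 ≤ 15 — holds.
#6 min(9, 5, 12) = 5 — holds.
#7 values 11 < 12 < 15 — holds.
#8 3t + 5w = 3(12) + 5(5) = 61 — holds.
#9 r + q = 15 + 11 = 26 — holds.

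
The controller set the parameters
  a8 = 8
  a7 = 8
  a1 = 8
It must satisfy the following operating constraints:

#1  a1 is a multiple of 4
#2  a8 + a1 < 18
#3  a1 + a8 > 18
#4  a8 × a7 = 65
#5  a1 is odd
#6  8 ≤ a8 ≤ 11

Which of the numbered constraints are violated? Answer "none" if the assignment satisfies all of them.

Violated: 3, 4, and 5.

#1 8 / 4 = 2, so 4 divides 8  yes
#2 a8 + a1 = 8 + 8 = 16; 16 < 18  yes
#3 a1 + a8 = 8 + 8 = 16; 16 ≤ 18, bound 18 not met  no
#4 a8 × a7 = 8 × 8 = 64, not 65  no
#5 a1 = 8 is even  no
#6 a8 = 8 lies in [8, 11]  yes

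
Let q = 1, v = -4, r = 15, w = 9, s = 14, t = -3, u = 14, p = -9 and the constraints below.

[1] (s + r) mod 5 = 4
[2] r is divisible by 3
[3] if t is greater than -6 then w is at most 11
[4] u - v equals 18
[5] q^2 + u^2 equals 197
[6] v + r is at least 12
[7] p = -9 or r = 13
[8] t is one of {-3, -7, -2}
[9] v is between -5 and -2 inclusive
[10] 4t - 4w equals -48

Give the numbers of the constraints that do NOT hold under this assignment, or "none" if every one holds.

Violated: 6.

[1] s + r = 29; 29 mod 5 = 4 — holds.
[2] 15 / 3 = 5, so 3 divides 15 — holds.
[3] t = -3 > -6, so we need w ≤ 11; w = 9 ≤ 11 — holds.
[4] u - v = 14 - (-4) = 18 — holds.
[5] q^2 + u^2 = 1^2 + 14^2 = 1 + 196 = 197 — holds.
[6] v + r = -4 + 15 = 11; 11 < 12, bound 12 not met — fails.
[7] p = -9 = -9 (first disjunct) — holds.
[8] t = -3 is in {-3, -7, -2} — holds.
[9] v = -4 lies in [-5, -2] — holds.
[10] 4t - 4w = 4(-3) - 4(9) = -48 — holds.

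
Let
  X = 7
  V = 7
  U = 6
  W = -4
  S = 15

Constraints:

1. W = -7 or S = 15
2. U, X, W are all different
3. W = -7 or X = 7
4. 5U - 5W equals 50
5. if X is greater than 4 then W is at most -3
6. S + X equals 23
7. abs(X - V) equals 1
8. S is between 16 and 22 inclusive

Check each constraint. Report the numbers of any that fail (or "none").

The assignment fails constraints 6, 7, and 8.

1. W = -4 ≠ -7, but S = 15 = 15 (second disjunct)  true
2. values 6, 7, -4 are pairwise distinct  true
3. W = -4 ≠ -7, but X = 7 = 7 (second disjunct)  true
4. 5U - 5W = 5(6) - 5(-4) = 50  true
5. X = 7 > 4, so we need W ≤ -3; W = -4 ≤ -3  true
6. S + X = 15 + 7 = 22, not 23  false
7. abs(7 - 7) = 0, not 1  false
8. S = 15 is outside [16, 22]  false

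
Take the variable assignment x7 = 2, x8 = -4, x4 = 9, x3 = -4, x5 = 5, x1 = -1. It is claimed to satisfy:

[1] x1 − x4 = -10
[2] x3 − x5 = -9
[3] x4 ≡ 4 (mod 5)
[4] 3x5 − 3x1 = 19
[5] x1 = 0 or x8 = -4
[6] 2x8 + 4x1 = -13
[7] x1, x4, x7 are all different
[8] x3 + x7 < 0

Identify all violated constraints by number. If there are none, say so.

[1] x1 − x4 = -1 − 9 = -10  yes
[2] x3 − x5 = -4 − 5 = -9  yes
[3] 9 mod 5 = 4  yes
[4] 3x5 − 3x1 = 3(5) − 3(-1) = 18, not 19  no
[5] x1 = -1 ≠ 0, but x8 = -4 = -4 (second disjunct)  yes
[6] 2x8 + 4x1 = 2(-4) + 4(-1) = -12, not -13  no
[7] values -1, 9, 2 are pairwise distinct  yes
[8] x3 + x7 = -4 + 2 = -2; -2 < 0  yes

Violated: 4 and 6.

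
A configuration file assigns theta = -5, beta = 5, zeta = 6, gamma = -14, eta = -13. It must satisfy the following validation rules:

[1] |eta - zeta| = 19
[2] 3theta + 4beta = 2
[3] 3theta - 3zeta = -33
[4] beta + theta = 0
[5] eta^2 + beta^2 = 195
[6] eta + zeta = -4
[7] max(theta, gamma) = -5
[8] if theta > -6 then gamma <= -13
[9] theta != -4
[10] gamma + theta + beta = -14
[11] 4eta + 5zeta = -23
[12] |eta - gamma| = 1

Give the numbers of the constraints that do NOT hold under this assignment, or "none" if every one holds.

[1] |-13 - 6| = 19  ✓
[2] 3theta + 4beta = 3(-5) + 4(5) = 5, not 2  ✗
[3] 3theta - 3zeta = 3(-5) - 3(6) = -33  ✓
[4] beta + theta = 5 + (-5) = 0  ✓
[5] eta^2 + beta^2 = (-13)^2 + 5^2 = 169 + 25 = 194, not 195  ✗
[6] eta + zeta = -13 + 6 = -7, not -4  ✗
[7] max(-5, -14) = -5  ✓
[8] theta = -5 > -6, so we need gamma ≤ -13; gamma = -14 ≤ -13  ✓
[9] theta = -5, and -5 ≠ -4  ✓
[10] gamma + theta + beta = -14 + (-5) + 5 = -14  ✓
[11] 4eta + 5zeta = 4(-13) + 5(6) = -22, not -23  ✗
[12] |-13 - (-14)| = 1  ✓

Violated: 2, 5, 6, and 11.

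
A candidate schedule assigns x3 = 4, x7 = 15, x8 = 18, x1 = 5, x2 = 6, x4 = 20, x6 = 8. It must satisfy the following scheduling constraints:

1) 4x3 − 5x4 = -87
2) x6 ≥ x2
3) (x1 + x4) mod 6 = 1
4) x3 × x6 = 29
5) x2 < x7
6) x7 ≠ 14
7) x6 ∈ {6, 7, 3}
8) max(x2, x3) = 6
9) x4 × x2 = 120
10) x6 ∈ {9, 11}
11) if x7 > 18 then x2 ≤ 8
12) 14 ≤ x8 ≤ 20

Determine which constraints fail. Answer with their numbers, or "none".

The assignment fails constraints 1, 4, 7, and 10.

1) 4x3 − 5x4 = 4(4) − 5(20) = -84, not -87 — fails.
2) x6 = 8, x2 = 6; 8 ≥ 6 — holds.
3) x1 + x4 = 25; 25 mod 6 = 1 — holds.
4) x3 × x6 = 4 × 8 = 32, not 29 — fails.
5) x2 = 6, x7 = 15; 6 < 15 — holds.
6) x7 = 15, and 15 ≠ 14 — holds.
7) x6 = 8 is not in {6, 7, 3} — fails.
8) max(6, 4) = 6 — holds.
9) x4 × x2 = 20 × 6 = 120 — holds.
10) x6 = 8 is not in {9, 11} — fails.
11) x7 = 15, not > 18; antecedent false, conditional vacuously true — holds.
12) x8 = 18 lies in [14, 20] — holds.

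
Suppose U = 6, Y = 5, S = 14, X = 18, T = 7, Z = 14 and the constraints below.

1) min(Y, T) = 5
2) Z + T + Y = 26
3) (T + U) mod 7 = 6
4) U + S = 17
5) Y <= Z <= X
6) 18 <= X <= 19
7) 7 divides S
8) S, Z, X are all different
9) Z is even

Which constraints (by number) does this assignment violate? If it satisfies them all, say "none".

1) min(5, 7) = 5  yes
2) Z + T + Y = 14 + 7 + 5 = 26  yes
3) T + U = 13; 13 mod 7 = 6  yes
4) U + S = 6 + 14 = 20, not 17  no
5) values 5 <= 14 <= 18  yes
6) X = 18 lies in [18, 19]  yes
7) 14 / 7 = 2, so 7 divides 14  yes
8) S = Z = 14, not all different  no
9) Z = 14 is even  yes

No — constraints 4, 8 are not satisfied.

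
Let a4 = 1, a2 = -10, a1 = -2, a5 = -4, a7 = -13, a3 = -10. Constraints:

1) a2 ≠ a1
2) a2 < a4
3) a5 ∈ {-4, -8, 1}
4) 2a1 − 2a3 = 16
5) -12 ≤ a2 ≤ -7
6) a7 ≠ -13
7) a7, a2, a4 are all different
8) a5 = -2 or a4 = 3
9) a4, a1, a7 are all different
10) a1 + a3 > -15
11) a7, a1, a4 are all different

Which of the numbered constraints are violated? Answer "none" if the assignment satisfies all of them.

Violated: 6 and 8.

1) a2 = -10, a1 = -2; distinct  holds
2) a2 = -10, a4 = 1; -10 < 1  holds
3) a5 = -4 is in {-4, -8, 1}  holds
4) 2a1 − 2a3 = 2(-2) − 2(-10) = 16  holds
5) a2 = -10 lies in [-12, -7]  holds
6) a7 = -13, but -13 is required to differ  fails
7) values -13, -10, 1 are pairwise distinct  holds
8) a5 = -4 ≠ -2 and a4 = 1 ≠ 3; both disjuncts false  fails
9) values 1, -2, -13 are pairwise distinct  holds
10) a1 + a3 = -2 + (-10) = -12; -12 > -15  holds
11) values -13, -2, 1 are pairwise distinct  holds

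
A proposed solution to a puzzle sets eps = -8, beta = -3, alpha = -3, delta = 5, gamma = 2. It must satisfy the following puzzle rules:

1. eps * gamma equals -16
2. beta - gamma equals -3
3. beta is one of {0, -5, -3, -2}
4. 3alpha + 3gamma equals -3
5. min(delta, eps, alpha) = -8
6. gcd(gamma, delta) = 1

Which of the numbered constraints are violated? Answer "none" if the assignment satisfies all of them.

1. eps * gamma = -8 * 2 = -16  ✓
2. beta - gamma = -3 - 2 = -5, not -3  ✗
3. beta = -3 is in {0, -5, -3, -2}  ✓
4. 3alpha + 3gamma = 3(-3) + 3(2) = -3  ✓
5. min(5, -8, -3) = -8  ✓
6. gcd(2, 5) = 1  ✓

Constraint 2 does not hold.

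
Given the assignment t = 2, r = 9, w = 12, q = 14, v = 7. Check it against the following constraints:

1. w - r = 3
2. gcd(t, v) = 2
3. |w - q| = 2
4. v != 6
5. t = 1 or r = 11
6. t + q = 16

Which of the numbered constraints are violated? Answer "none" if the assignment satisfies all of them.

Constraints 2, 5 do not hold.

1. w - r = 12 - 9 = 3  true
2. gcd(2, 7) = 1, not 2  false
3. |12 - 14| = 2  true
4. v = 7, and 7 ≠ 6  true
5. t = 2 ≠ 1 and r = 9 ≠ 11; both disjuncts false  false
6. t + q = 2 + 14 = 16  true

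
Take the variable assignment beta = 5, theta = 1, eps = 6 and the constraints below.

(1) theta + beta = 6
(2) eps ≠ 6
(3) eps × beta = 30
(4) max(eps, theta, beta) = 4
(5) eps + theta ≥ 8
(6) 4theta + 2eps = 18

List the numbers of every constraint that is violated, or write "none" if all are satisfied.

(1) theta + beta = 1 + 5 = 6 — satisfied.
(2) eps = 6, but 6 is required to differ — violated.
(3) eps × beta = 6 × 5 = 30 — satisfied.
(4) max(6, 1, 5) = 6, not 4 — violated.
(5) eps + theta = 6 + 1 = 7; 7 < 8, bound 8 not met — violated.
(6) 4theta + 2eps = 4(1) + 2(6) = 16, not 18 — violated.

Constraints 2, 4, 5, 6 are violated.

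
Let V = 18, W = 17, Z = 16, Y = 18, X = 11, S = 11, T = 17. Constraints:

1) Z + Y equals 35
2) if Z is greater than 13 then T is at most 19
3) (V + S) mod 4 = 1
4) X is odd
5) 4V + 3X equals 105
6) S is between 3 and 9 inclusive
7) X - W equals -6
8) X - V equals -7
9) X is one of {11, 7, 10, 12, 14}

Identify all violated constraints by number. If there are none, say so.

1) Z + Y = 16 + 18 = 34, not 35  false
2) Z = 16 > 13, so we need T ≤ 19; T = 17 ≤ 19  true
3) V + S = 29; 29 mod 4 = 1  true
4) X = 11 is odd  true
5) 4V + 3X = 4(18) + 3(11) = 105  true
6) S = 11 is outside [3, 9]  false
7) X - W = 11 - 17 = -6  true
8) X - V = 11 - 18 = -7  true
9) X = 11 is in {11, 7, 10, 12, 14}  true

Violated: 1 and 6.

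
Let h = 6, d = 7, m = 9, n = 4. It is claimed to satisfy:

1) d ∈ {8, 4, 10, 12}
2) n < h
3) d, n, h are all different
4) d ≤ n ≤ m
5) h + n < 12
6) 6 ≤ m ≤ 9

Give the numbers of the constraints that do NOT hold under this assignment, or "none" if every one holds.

1) d = 7 is not in {8, 4, 10, 12}  ✗
2) n = 4, h = 6; 4 < 6  ✓
3) values 7, 4, 6 are pairwise distinct  ✓
4) values 7, 4, 9; d = 7 is not ≤ n = 4  ✗
5) h + n = 6 + 4 = 10; 10 < 12  ✓
6) m = 9 lies in [6, 9]  ✓

The assignment fails constraints 1 and 4.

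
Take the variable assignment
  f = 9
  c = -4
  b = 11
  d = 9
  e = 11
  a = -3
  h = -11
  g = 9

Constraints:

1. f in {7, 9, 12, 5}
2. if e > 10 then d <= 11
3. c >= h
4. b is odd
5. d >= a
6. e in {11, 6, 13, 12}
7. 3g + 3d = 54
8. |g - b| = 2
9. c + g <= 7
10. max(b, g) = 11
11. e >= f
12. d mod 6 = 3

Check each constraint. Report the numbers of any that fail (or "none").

1. f = 9 is in {7, 9, 12, 5} — satisfied.
2. e = 11 > 10, so we need d ≤ 11; d = 9 ≤ 11 — satisfied.
3. c = -4, h = -11; -4 ≥ -11 — satisfied.
4. b = 11 is odd — satisfied.
5. d = 9, a = -3; 9 ≥ -3 — satisfied.
6. e = 11 is in {11, 6, 13, 12} — satisfied.
7. 3g + 3d = 3(9) + 3(9) = 54 — satisfied.
8. |9 - 11| = 2 — satisfied.
9. c + g = -4 + 9 = 5; 5 ≤ 7 — satisfied.
10. max(11, 9) = 11 — satisfied.
11. e = 11, f = 9; 11 ≥ 9 — satisfied.
12. 9 mod 6 = 3 — satisfied.

No violations.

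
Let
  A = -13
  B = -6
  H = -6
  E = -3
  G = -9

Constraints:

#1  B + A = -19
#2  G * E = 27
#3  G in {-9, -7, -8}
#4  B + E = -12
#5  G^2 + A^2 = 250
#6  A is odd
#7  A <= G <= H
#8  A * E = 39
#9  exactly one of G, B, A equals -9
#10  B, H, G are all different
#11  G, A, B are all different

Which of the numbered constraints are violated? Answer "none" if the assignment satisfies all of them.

Violated: 4, 10.

#1 B + A = -6 + (-13) = -19  OK
#2 G * E = -9 * (-3) = 27  OK
#3 G = -9 is in {-9, -7, -8}  OK
#4 B + E = -6 + (-3) = -9, not -12  FAIL
#5 G^2 + A^2 = (-9)^2 + (-13)^2 = 81 + 169 = 250  OK
#6 A = -13 is odd  OK
#7 values -13 <= -9 <= -6  OK
#8 A * E = -13 * (-3) = 39  OK
#9 G=-9, B=-6, A=-13; 1 of them equals -9  OK
#10 B = H = -6, not all different  FAIL
#11 values -9, -13, -6 are pairwise distinct  OK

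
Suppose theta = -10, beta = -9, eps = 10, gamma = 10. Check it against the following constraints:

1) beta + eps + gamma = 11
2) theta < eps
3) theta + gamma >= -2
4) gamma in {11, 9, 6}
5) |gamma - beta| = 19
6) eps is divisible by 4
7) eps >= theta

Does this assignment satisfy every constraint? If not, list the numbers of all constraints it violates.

Constraints 4, 6 are violated.

1) beta + eps + gamma = -9 + 10 + 10 = 11  yes
2) theta = -10, eps = 10; -10 < 10  yes
3) theta + gamma = -10 + 10 = 0; 0 ≥ -2  yes
4) gamma = 10 is not in {11, 9, 6}  no
5) |10 - (-9)| = 19  yes
6) 10 = 4*2 + 2, so 4 does not divide 10  no
7) eps = 10, theta = -10; 10 ≥ -10  yes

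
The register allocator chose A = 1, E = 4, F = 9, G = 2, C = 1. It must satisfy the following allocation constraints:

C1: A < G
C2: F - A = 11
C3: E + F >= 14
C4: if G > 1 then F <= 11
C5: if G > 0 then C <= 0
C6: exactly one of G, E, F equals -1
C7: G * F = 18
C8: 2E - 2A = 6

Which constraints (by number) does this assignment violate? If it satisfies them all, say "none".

Violated: 2, 3, 5, 6.

C1: A = 1, G = 2; 1 < 2 — holds.
C2: F - A = 9 - 1 = 8, not 11 — fails.
C3: E + F = 4 + 9 = 13; 13 < 14, bound 14 not met — fails.
C4: G = 2 > 1, so we need F ≤ 11; F = 9 ≤ 11 — holds.
C5: G = 2 > 0, so we need C ≤ 0; but C = 1 > 0 — fails.
C6: G=2, E=4, F=9; 0 of them equal -1, not exactly one — fails.
C7: G * F = 2 * 9 = 18 — holds.
C8: 2E - 2A = 2(4) - 2(1) = 6 — holds.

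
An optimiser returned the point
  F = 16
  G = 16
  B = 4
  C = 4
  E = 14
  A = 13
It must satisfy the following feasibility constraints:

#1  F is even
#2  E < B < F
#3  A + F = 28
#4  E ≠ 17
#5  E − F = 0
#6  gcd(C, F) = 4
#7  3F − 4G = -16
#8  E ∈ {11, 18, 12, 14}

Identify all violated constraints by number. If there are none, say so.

#1 F = 16 is even — OK.
#2 values 14, 4, 16; E = 14 is not < B = 4 — violated.
#3 A + F = 13 + 16 = 29, not 28 — violated.
#4 E = 14, and 14 ≠ 17 — OK.
#5 E − F = 14 − 16 = -2, not 0 — violated.
#6 gcd(4, 16) = 4 — OK.
#7 3F − 4G = 3(16) − 4(16) = -16 — OK.
#8 E = 14 is in {11, 18, 12, 14} — OK.

The assignment fails constraints 2, 3, 5.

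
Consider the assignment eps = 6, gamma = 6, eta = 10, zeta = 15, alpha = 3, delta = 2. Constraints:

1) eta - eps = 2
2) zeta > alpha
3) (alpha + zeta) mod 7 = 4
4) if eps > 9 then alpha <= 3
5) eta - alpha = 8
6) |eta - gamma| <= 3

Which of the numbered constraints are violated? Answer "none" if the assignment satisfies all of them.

The assignment fails constraints 1, 5, and 6.

1) eta - eps = 10 - 6 = 4, not 2 — violated.
2) zeta = 15, alpha = 3; 15 > 3 — satisfied.
3) alpha + zeta = 18; 18 mod 7 = 4 — satisfied.
4) eps = 6, not > 9; antecedent false, conditional vacuously true — satisfied.
5) eta - alpha = 10 - 3 = 7, not 8 — violated.
6) |10 - 6| = 4; 4 > 3, exceeds bound 3 — violated.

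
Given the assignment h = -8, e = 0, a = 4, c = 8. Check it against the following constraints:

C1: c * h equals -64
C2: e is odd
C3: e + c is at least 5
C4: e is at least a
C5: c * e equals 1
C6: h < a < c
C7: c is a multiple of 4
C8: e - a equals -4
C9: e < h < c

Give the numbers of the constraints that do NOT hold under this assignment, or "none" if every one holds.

Constraints 2, 4, 5, 9 do not hold.

C1: c * h = 8 * (-8) = -64 — holds.
C2: e = 0 is even — fails.
C3: e + c = 0 + 8 = 8; 8 ≥ 5 — holds.
C4: e = 0, a = 4; 0 < 4 (want ≥) — fails.
C5: c * e = 8 * 0 = 0, not 1 — fails.
C6: values -8 < 4 < 8 — holds.
C7: 8 / 4 = 2, so 4 divides 8 — holds.
C8: e - a = 0 - 4 = -4 — holds.
C9: values 0, -8, 8; e = 0 is not < h = -8 — fails.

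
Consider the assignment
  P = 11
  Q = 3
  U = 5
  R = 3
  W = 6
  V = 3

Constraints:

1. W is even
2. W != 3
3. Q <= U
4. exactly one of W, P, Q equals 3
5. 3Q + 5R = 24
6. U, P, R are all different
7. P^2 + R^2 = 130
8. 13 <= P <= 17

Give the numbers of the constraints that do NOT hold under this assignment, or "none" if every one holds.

No — constraint 8 is not satisfied.

1. W = 6 is even  holds
2. W = 6, and 6 ≠ 3  holds
3. Q = 3, U = 5; 3 ≤ 5  holds
4. W=6, P=11, Q=3; 1 of them equals 3  holds
5. 3Q + 5R = 3(3) + 5(3) = 24  holds
6. values 5, 11, 3 are pairwise distinct  holds
7. P^2 + R^2 = 11^2 + 3^2 = 121 + 9 = 130  holds
8. P = 11 is outside [13, 17]  fails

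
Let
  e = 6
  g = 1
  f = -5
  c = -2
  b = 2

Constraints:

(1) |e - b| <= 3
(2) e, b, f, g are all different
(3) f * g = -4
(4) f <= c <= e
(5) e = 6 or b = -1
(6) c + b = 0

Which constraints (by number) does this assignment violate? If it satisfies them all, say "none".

No — constraints 1 and 3 are not satisfied.

(1) |6 - 2| = 4; 4 > 3, exceeds bound 3 — violated.
(2) values 6, 2, -5, 1 are pairwise distinct — satisfied.
(3) f * g = -5 * 1 = -5, not -4 — violated.
(4) values -5 <= -2 <= 6 — satisfied.
(5) e = 6 = 6 (first disjunct) — satisfied.
(6) c + b = -2 + 2 = 0 — satisfied.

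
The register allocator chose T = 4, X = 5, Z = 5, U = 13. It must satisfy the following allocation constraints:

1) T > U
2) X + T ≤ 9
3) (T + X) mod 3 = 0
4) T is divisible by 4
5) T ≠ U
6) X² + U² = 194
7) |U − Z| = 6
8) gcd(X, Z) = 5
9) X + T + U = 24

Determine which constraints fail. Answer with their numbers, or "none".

No — constraints 1, 7, and 9 are not satisfied.

1) T = 4, U = 13; 4 ≤ 13 (want >) — does not hold.
2) X + T = 5 + 4 = 9; 9 ≤ 9 — holds.
3) T + X = 9; 9 mod 3 = 0 — holds.
4) 4 / 4 = 1, so 4 divides 4 — holds.
5) T = 4, U = 13; distinct — holds.
6) X² + U² = 5² + 13² = 25 + 169 = 194 — holds.
7) |13 − 5| = 8, not 6 — does not hold.
8) gcd(5, 5) = 5 — holds.
9) X + T + U = 5 + 4 + 13 = 22, not 24 — does not hold.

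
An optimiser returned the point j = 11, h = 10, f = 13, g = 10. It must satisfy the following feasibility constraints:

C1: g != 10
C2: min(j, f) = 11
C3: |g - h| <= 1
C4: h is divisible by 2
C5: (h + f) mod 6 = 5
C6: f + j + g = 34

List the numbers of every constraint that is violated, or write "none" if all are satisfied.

Constraint 1 is violated.

C1: g = 10, but 10 is required to differ  ✘
C2: min(11, 13) = 11  ✔
C3: |10 - 10| = 0; 0 ≤ 1  ✔
C4: 10 / 2 = 5, so 2 divides 10  ✔
C5: h + f = 23; 23 mod 6 = 5  ✔
C6: f + j + g = 13 + 11 + 10 = 34  ✔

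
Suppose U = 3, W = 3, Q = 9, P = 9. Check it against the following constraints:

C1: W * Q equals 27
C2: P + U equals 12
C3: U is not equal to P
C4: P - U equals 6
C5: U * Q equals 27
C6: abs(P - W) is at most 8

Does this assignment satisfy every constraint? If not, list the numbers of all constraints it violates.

C1: W * Q = 3 * 9 = 27 — OK.
C2: P + U = 9 + 3 = 12 — OK.
C3: U = 3, P = 9; distinct — OK.
C4: P - U = 9 - 3 = 6 — OK.
C5: U * Q = 3 * 9 = 27 — OK.
C6: abs(9 - 3) = 6; 6 ≤ 8 — OK.

None — every constraint holds.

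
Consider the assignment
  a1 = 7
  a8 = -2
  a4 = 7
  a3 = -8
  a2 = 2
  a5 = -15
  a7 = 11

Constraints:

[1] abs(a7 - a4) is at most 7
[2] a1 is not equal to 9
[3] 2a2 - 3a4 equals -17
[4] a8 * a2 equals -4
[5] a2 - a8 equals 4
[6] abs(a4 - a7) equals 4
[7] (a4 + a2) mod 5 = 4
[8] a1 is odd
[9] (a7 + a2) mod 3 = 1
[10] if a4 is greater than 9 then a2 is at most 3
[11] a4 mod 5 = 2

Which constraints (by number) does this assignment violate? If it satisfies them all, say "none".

[1] abs(11 - 7) = 4; 4 ≤ 7 — OK.
[2] a1 = 7, and 7 ≠ 9 — OK.
[3] 2a2 - 3a4 = 2(2) - 3(7) = -17 — OK.
[4] a8 * a2 = -2 * 2 = -4 — OK.
[5] a2 - a8 = 2 - (-2) = 4 — OK.
[6] abs(7 - 11) = 4 — OK.
[7] a4 + a2 = 9; 9 mod 5 = 4 — OK.
[8] a1 = 7 is odd — OK.
[9] a7 + a2 = 13; 13 mod 3 = 1 — OK.
[10] a4 = 7, not > 9; antecedent false, conditional vacuously true — OK.
[11] 7 mod 5 = 2 — OK.

None — every constraint holds.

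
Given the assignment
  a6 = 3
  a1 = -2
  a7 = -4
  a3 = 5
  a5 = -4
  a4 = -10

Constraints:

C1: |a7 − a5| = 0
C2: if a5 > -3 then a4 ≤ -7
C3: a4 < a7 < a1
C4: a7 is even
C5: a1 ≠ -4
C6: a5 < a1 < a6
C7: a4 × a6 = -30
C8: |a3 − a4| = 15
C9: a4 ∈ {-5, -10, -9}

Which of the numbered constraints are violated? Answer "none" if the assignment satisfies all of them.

C1: |-4 − (-4)| = 0 — holds.
C2: a5 = -4, not > -3; antecedent false, conditional vacuously true — holds.
C3: values -10 < -4 < -2 — holds.
C4: a7 = -4 is even — holds.
C5: a1 = -2, and -2 ≠ -4 — holds.
C6: values -4 < -2 < 3 — holds.
C7: a4 × a6 = -10 × 3 = -30 — holds.
C8: |5 − (-10)| = 15 — holds.
C9: a4 = -10 is in {-5, -10, -9} — holds.

All constraints are satisfied.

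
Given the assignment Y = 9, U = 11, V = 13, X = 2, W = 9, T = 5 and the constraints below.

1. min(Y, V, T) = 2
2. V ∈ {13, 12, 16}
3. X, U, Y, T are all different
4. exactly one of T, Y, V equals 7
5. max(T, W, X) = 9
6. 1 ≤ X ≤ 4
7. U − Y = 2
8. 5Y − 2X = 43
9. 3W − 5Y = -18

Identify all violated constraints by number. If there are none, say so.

1. min(9, 13, 5) = 5, not 2  fails
2. V = 13 is in {13, 12, 16}  holds
3. values 2, 11, 9, 5 are pairwise distinct  holds
4. T=5, Y=9, V=13; 0 of them equal 7, not exactly one  fails
5. max(5, 9, 2) = 9  holds
6. X = 2 lies in [1, 4]  holds
7. U − Y = 11 − 9 = 2  holds
8. 5Y − 2X = 5(9) − 2(2) = 41, not 43  fails
9. 3W − 5Y = 3(9) − 5(9) = -18  holds

No — constraints 1, 4, 8 are not satisfied.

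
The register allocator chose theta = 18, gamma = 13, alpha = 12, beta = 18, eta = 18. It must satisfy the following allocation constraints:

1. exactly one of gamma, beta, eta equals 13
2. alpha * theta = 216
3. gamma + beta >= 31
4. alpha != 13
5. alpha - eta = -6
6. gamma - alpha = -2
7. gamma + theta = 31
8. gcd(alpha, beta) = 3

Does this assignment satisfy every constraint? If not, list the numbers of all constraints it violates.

The assignment fails constraints 6, 8.

1. gamma=13, beta=18, eta=18; 1 of them equals 13 — satisfied.
2. alpha * theta = 12 * 18 = 216 — satisfied.
3. gamma + beta = 13 + 18 = 31; 31 ≥ 31 — satisfied.
4. alpha = 12, and 12 ≠ 13 — satisfied.
5. alpha - eta = 12 - 18 = -6 — satisfied.
6. gamma - alpha = 13 - 12 = 1, not -2 — violated.
7. gamma + theta = 13 + 18 = 31 — satisfied.
8. gcd(12, 18) = 6, not 3 — violated.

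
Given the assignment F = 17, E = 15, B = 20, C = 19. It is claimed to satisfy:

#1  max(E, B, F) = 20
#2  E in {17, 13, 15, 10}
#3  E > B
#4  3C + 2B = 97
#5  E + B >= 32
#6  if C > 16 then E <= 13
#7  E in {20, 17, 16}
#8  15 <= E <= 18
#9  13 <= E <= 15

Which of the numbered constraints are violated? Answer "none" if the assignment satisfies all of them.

Constraints 3, 6, and 7 are violated.

#1 max(15, 20, 17) = 20  yes
#2 E = 15 is in {17, 13, 15, 10}  yes
#3 E = 15, B = 20; 15 ≤ 20 (want >)  no
#4 3C + 2B = 3(19) + 2(20) = 97  yes
#5 E + B = 15 + 20 = 35; 35 ≥ 32  yes
#6 C = 19 > 16, so we need E ≤ 13; but E = 15 > 13  no
#7 E = 15 is not in {20, 17, 16}  no
#8 E = 15 lies in [15, 18]  yes
#9 E = 15 lies in [13, 15]  yes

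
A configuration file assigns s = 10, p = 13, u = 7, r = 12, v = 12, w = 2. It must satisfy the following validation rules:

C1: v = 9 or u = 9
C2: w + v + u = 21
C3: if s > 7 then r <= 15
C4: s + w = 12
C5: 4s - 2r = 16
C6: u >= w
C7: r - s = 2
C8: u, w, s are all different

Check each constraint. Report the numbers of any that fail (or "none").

C1: v = 12 ≠ 9 and u = 7 ≠ 9; both disjuncts false  FAIL
C2: w + v + u = 2 + 12 + 7 = 21  OK
C3: s = 10 > 7, so we need r ≤ 15; r = 12 ≤ 15  OK
C4: s + w = 10 + 2 = 12  OK
C5: 4s - 2r = 4(10) - 2(12) = 16  OK
C6: u = 7, w = 2; 7 ≥ 2  OK
C7: r - s = 12 - 10 = 2  OK
C8: values 7, 2, 10 are pairwise distinct  OK

Constraint 1 is violated.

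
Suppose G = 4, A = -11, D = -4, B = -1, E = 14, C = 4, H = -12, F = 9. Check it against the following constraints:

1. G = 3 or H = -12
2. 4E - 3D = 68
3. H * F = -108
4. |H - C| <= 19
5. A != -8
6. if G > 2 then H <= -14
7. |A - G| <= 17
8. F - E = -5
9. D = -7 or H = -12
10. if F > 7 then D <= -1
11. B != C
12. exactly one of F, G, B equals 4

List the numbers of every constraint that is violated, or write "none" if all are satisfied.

The assignment fails constraint 6.

1. G = 4 ≠ 3, but H = -12 = -12 (second disjunct) — satisfied.
2. 4E - 3D = 4(14) - 3(-4) = 68 — satisfied.
3. H * F = -12 * 9 = -108 — satisfied.
4. |-12 - 4| = 16; 16 ≤ 19 — satisfied.
5. A = -11, and -11 ≠ -8 — satisfied.
6. G = 4 > 2, so we need H ≤ -14; but H = -12 > -14 — violated.
7. |-11 - 4| = 15; 15 ≤ 17 — satisfied.
8. F - E = 9 - 14 = -5 — satisfied.
9. D = -4 ≠ -7, but H = -12 = -12 (second disjunct) — satisfied.
10. F = 9 > 7, so we need D ≤ -1; D = -4 ≤ -1 — satisfied.
11. B = -1, C = 4; distinct — satisfied.
12. F=9, G=4, B=-1; 1 of them equals 4 — satisfied.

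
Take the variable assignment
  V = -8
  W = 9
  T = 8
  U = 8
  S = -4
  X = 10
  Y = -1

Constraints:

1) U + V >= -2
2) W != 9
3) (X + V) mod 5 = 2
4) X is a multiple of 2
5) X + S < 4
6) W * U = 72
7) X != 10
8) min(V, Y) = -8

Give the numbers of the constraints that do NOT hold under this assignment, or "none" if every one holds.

Constraints 2, 5, and 7 are violated.

1) U + V = 8 + (-8) = 0; 0 ≥ -2 — OK.
2) W = 9, but 9 is required to differ — violated.
3) X + V = 2; 2 mod 5 = 2 — OK.
4) 10 / 2 = 5, so 2 divides 10 — OK.
5) X + S = 10 + (-4) = 6; 6 ≥ 4, bound 4 not met — violated.
6) W * U = 9 * 8 = 72 — OK.
7) X = 10, but 10 is required to differ — violated.
8) min(-8, -1) = -8 — OK.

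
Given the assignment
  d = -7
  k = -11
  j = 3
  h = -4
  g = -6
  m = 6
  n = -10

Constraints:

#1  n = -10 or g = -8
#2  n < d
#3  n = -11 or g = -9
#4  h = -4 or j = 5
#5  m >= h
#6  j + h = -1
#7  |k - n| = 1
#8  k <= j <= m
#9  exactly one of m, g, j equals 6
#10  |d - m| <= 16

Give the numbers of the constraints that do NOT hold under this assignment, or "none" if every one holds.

Violated: 3.

#1 n = -10 = -10 (first disjunct) — holds.
#2 n = -10, d = -7; -10 < -7 — holds.
#3 n = -10 ≠ -11 and g = -6 ≠ -9; both disjuncts false — fails.
#4 h = -4 = -4 (first disjunct) — holds.
#5 m = 6, h = -4; 6 ≥ -4 — holds.
#6 j + h = 3 + (-4) = -1 — holds.
#7 |-11 - (-10)| = 1 — holds.
#8 values -11 <= 3 <= 6 — holds.
#9 m=6, g=-6, j=3; 1 of them equals 6 — holds.
#10 |-7 - 6| = 13; 13 ≤ 16 — holds.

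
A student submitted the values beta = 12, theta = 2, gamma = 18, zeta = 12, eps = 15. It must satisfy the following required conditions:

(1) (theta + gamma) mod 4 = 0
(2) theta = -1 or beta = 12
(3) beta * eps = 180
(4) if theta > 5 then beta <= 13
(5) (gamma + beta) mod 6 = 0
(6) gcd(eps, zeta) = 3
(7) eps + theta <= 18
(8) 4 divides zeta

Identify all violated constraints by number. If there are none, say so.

The assignment satisfies every constraint.

(1) theta + gamma = 20; 20 mod 4 = 0 — satisfied.
(2) theta = 2 ≠ -1, but beta = 12 = 12 (second disjunct) — satisfied.
(3) beta * eps = 12 * 15 = 180 — satisfied.
(4) theta = 2, not > 5; antecedent false, conditional vacuously true — satisfied.
(5) gamma + beta = 30; 30 mod 6 = 0 — satisfied.
(6) gcd(15, 12) = 3 — satisfied.
(7) eps + theta = 15 + 2 = 17; 17 ≤ 18 — satisfied.
(8) 12 / 4 = 3, so 4 divides 12 — satisfied.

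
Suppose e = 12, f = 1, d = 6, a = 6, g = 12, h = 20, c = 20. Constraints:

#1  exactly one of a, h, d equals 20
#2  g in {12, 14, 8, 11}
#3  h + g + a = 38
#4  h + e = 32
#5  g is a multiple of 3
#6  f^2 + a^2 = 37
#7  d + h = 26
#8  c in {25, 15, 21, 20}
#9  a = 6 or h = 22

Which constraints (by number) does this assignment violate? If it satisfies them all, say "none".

#1 a=6, h=20, d=6; 1 of them equals 20  OK
#2 g = 12 is in {12, 14, 8, 11}  OK
#3 h + g + a = 20 + 12 + 6 = 38  OK
#4 h + e = 20 + 12 = 32  OK
#5 12 / 3 = 4, so 3 divides 12  OK
#6 f^2 + a^2 = 1^2 + 6^2 = 1 + 36 = 37  OK
#7 d + h = 6 + 20 = 26  OK
#8 c = 20 is in {25, 15, 21, 20}  OK
#9 a = 6 = 6 (first disjunct)  OK

All constraints are satisfied.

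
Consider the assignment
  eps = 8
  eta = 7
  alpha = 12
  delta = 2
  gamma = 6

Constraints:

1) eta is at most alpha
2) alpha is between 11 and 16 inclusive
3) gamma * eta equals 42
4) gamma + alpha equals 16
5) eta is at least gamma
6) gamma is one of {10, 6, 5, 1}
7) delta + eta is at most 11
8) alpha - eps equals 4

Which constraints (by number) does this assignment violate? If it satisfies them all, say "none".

Constraint 4 is violated.

1) eta = 7, alpha = 12; 7 ≤ 12 — OK.
2) alpha = 12 lies in [11, 16] — OK.
3) gamma * eta = 6 * 7 = 42 — OK.
4) gamma + alpha = 6 + 12 = 18, not 16 — violated.
5) eta = 7, gamma = 6; 7 ≥ 6 — OK.
6) gamma = 6 is in {10, 6, 5, 1} — OK.
7) delta + eta = 2 + 7 = 9; 9 ≤ 11 — OK.
8) alpha - eps = 12 - 8 = 4 — OK.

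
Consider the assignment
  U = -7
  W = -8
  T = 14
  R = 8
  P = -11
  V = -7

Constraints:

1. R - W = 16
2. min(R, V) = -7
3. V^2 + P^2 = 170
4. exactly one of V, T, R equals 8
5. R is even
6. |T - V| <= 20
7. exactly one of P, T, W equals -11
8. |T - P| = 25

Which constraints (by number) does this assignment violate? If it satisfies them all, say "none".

1. R - W = 8 - (-8) = 16 — satisfied.
2. min(8, -7) = -7 — satisfied.
3. V^2 + P^2 = (-7)^2 + (-11)^2 = 49 + 121 = 170 — satisfied.
4. V=-7, T=14, R=8; 1 of them equals 8 — satisfied.
5. R = 8 is even — satisfied.
6. |14 - (-7)| = 21; 21 > 20, exceeds bound 20 — violated.
7. P=-11, T=14, W=-8; 1 of them equals -11 — satisfied.
8. |14 - (-11)| = 25 — satisfied.

The assignment fails constraint 6.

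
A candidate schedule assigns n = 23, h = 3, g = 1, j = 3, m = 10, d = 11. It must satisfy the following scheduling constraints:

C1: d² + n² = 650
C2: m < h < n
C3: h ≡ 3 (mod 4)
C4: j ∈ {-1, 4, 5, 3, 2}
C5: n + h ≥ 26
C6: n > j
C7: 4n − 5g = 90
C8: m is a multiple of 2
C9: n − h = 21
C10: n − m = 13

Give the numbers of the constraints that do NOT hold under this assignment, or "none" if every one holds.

C1: d² + n² = 11² + 23² = 121 + 529 = 650  yes
C2: values 10, 3, 23; m = 10 is not < h = 3  no
C3: 3 mod 4 = 3  yes
C4: j = 3 is in {-1, 4, 5, 3, 2}  yes
C5: n + h = 23 + 3 = 26; 26 ≥ 26  yes
C6: n = 23, j = 3; 23 > 3  yes
C7: 4n − 5g = 4(23) − 5(1) = 87, not 90  no
C8: 10 / 2 = 5, so 2 divides 10  yes
C9: n − h = 23 − 3 = 20, not 21  no
C10: n − m = 23 − 10 = 13  yes

Constraints 2, 7, and 9 do not hold.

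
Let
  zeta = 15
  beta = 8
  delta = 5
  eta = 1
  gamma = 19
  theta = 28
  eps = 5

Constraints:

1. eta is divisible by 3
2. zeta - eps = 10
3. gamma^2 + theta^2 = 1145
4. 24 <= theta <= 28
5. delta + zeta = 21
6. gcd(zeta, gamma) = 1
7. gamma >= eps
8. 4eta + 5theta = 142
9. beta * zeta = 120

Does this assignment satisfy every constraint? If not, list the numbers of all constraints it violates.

No — constraints 1, 5, 8 are not satisfied.

1. 1 = 3*0 + 1, so 3 does not divide 1 — does not hold.
2. zeta - eps = 15 - 5 = 10 — holds.
3. gamma^2 + theta^2 = 19^2 + 28^2 = 361 + 784 = 1145 — holds.
4. theta = 28 lies in [24, 28] — holds.
5. delta + zeta = 5 + 15 = 20, not 21 — does not hold.
6. gcd(15, 19) = 1 — holds.
7. gamma = 19, eps = 5; 19 ≥ 5 — holds.
8. 4eta + 5theta = 4(1) + 5(28) = 144, not 142 — does not hold.
9. beta * zeta = 8 * 15 = 120 — holds.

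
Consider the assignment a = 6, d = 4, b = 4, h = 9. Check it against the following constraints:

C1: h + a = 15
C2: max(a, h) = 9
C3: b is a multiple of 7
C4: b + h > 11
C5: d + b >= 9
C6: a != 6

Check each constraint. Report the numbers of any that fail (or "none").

Constraints 3, 5, 6 do not hold.

C1: h + a = 9 + 6 = 15  ✔
C2: max(6, 9) = 9  ✔
C3: 4 = 7*0 + 4, so 7 does not divide 4  ✘
C4: b + h = 4 + 9 = 13; 13 > 11  ✔
C5: d + b = 4 + 4 = 8; 8 < 9, bound 9 not met  ✘
C6: a = 6, but 6 is required to differ  ✘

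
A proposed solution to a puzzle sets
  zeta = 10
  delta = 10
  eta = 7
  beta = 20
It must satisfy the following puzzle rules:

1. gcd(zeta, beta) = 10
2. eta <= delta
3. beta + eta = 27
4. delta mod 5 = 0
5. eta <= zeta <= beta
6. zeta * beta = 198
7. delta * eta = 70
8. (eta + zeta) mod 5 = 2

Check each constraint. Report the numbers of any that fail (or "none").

1. gcd(10, 20) = 10  OK
2. eta = 7, delta = 10; 7 ≤ 10  OK
3. beta + eta = 20 + 7 = 27  OK
4. 10 mod 5 = 0  OK
5. values 7 <= 10 <= 20  OK
6. zeta * beta = 10 * 20 = 200, not 198  FAIL
7. delta * eta = 10 * 7 = 70  OK
8. eta + zeta = 17; 17 mod 5 = 2  OK

The assignment fails constraint 6.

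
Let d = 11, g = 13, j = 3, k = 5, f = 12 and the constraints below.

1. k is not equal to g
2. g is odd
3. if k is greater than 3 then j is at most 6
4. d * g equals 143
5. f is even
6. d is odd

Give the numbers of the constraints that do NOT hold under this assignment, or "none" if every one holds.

1. k = 5, g = 13; distinct  ✔
2. g = 13 is odd  ✔
3. k = 5 > 3, so we need j ≤ 6; j = 3 ≤ 6  ✔
4. d * g = 11 * 13 = 143  ✔
5. f = 12 is even  ✔
6. d = 11 is odd  ✔

The assignment satisfies every constraint.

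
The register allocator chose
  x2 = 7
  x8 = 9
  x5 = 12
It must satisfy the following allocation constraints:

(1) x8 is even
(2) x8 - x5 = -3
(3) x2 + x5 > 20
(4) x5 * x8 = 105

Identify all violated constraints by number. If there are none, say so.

(1) x8 = 9 is odd — fails.
(2) x8 - x5 = 9 - 12 = -3 — holds.
(3) x2 + x5 = 7 + 12 = 19; 19 ≤ 20, bound 20 not met — fails.
(4) x5 * x8 = 12 * 9 = 108, not 105 — fails.

No — constraints 1, 3, 4 are not satisfied.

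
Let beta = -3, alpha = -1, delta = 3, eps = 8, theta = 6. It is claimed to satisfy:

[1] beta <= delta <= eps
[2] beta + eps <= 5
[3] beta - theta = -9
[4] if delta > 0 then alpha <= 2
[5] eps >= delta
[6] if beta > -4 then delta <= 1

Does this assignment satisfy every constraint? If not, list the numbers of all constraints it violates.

Constraint 6 is violated.

[1] values -3 <= 3 <= 8  true
[2] beta + eps = -3 + 8 = 5; 5 ≤ 5  true
[3] beta - theta = -3 - 6 = -9  true
[4] delta = 3 > 0, so we need alpha ≤ 2; alpha = -1 ≤ 2  true
[5] eps = 8, delta = 3; 8 ≥ 3  true
[6] beta = -3 > -4, so we need delta ≤ 1; but delta = 3 > 1  false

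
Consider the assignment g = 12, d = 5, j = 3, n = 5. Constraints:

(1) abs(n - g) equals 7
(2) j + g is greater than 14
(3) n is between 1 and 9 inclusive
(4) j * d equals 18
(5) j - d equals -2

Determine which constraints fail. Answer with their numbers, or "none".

(1) abs(5 - 12) = 7 — holds.
(2) j + g = 3 + 12 = 15; 15 > 14 — holds.
(3) n = 5 lies in [1, 9] — holds.
(4) j * d = 3 * 5 = 15, not 18 — fails.
(5) j - d = 3 - 5 = -2 — holds.

Violated: 4.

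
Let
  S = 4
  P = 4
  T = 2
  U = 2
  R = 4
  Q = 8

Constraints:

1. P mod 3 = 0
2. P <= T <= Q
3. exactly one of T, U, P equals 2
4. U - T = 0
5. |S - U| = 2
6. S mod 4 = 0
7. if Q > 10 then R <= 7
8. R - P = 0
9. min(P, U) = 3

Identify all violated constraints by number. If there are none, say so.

1. 4 mod 3 = 1, not 0  ✗
2. values 4, 2, 8; P = 4 is not <= T = 2  ✗
3. T=2, U=2, P=4; 2 of them equal 2, not exactly one  ✗
4. U - T = 2 - 2 = 0  ✓
5. |4 - 2| = 2  ✓
6. 4 mod 4 = 0  ✓
7. Q = 8, not > 10; antecedent false, conditional vacuously true  ✓
8. R - P = 4 - 4 = 0  ✓
9. min(4, 2) = 2, not 3  ✗

No — constraints 1, 2, 3, 9 are not satisfied.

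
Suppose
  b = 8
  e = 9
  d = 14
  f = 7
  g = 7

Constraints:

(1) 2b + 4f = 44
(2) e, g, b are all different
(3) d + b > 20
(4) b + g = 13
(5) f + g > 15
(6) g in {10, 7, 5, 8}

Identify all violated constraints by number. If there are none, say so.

(1) 2b + 4f = 2(8) + 4(7) = 44 — holds.
(2) values 9, 7, 8 are pairwise distinct — holds.
(3) d + b = 14 + 8 = 22; 22 > 20 — holds.
(4) b + g = 8 + 7 = 15, not 13 — does not hold.
(5) f + g = 7 + 7 = 14; 14 ≤ 15, bound 15 not met — does not hold.
(6) g = 7 is in {10, 7, 5, 8} — holds.

Violated: 4 and 5.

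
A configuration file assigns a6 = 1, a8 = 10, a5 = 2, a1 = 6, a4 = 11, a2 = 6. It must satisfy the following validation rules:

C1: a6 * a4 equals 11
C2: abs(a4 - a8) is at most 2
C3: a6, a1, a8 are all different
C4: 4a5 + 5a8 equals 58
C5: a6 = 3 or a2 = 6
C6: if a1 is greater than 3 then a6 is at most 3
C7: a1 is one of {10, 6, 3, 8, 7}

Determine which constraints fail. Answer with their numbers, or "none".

C1: a6 * a4 = 1 * 11 = 11  OK
C2: abs(11 - 10) = 1; 1 ≤ 2  OK
C3: values 1, 6, 10 are pairwise distinct  OK
C4: 4a5 + 5a8 = 4(2) + 5(10) = 58  OK
C5: a6 = 1 ≠ 3, but a2 = 6 = 6 (second disjunct)  OK
C6: a1 = 6 > 3, so we need a6 ≤ 3; a6 = 1 ≤ 3  OK
C7: a1 = 6 is in {10, 6, 3, 8, 7}  OK

The assignment satisfies every constraint.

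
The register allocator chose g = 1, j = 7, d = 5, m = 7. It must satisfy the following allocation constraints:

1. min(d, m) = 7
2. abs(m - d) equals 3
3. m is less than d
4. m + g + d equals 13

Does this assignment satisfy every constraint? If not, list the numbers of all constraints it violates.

Constraints 1, 2, and 3 are violated.

1. min(5, 7) = 5, not 7 — violated.
2. abs(7 - 5) = 2, not 3 — violated.
3. m = 7, d = 5; 7 ≥ 5 (want <) — violated.
4. m + g + d = 7 + 1 + 5 = 13 — OK.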